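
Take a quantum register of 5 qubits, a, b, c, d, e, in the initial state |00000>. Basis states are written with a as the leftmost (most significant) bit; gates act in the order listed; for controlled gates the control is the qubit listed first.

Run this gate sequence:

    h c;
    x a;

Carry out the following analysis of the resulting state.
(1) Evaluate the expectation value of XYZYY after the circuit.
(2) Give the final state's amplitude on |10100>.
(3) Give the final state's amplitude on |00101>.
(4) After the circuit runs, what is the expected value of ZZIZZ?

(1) The observable XYZYY averages to 0.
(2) The final state's coefficient on |10100> equals sqrt(2)/2.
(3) The final state's coefficient on |00101> equals 0.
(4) The observable ZZIZZ averages to -1.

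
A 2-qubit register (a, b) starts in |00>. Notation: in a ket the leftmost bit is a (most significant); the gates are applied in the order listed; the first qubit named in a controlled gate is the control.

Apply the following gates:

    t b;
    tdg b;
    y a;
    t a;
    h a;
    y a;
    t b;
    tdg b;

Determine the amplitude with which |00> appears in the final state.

|00> carries amplitude -sqrt(2)*exp(I*pi/4)/2 in the final state.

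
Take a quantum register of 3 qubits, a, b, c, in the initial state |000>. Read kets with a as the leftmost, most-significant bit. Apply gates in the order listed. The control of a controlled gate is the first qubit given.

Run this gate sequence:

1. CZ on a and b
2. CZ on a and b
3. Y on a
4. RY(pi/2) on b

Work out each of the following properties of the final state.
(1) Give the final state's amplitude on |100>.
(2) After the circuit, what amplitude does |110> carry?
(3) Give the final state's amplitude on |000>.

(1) The amplitude on |100> is sqrt(2)*I/2. Key observation: gates 1-2 undo each other exactly, leaving only the rest of the circuit to track.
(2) The amplitude on |110> is sqrt(2)*I/2.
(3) The final state's coefficient on |000> equals 0.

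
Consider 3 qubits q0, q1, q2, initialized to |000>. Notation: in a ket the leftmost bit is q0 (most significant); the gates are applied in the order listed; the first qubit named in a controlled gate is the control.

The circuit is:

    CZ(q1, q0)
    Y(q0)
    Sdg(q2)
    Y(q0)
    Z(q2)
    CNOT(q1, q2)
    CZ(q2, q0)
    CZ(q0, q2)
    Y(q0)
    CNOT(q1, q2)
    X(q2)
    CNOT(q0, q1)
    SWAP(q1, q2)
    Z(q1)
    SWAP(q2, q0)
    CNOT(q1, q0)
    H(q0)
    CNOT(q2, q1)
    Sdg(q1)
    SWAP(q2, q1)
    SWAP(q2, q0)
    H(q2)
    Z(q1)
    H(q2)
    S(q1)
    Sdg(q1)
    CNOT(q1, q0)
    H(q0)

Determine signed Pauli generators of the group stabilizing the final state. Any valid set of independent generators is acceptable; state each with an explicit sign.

The stabilizer group can be generated by -XII, +IIX, -IZI, among other valid generating sets. Key observation: gates 25-26 undo each other exactly, leaving only the rest of the circuit to track.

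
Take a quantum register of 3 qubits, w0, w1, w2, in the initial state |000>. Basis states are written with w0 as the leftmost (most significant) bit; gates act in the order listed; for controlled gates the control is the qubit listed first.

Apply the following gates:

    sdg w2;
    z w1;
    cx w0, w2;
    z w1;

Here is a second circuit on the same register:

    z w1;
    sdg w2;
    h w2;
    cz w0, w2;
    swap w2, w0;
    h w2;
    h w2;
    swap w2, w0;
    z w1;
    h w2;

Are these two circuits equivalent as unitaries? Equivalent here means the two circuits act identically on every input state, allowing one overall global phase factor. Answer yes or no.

Yes, they are equivalent — the unitaries differ by at most a global phase.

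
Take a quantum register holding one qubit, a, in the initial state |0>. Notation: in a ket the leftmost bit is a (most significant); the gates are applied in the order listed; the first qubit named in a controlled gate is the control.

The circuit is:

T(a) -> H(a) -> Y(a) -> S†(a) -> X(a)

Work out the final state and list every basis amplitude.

The resulting statevector has amplitude sqrt(2)/2 on |0>, -sqrt(2)*I/2 on |1>.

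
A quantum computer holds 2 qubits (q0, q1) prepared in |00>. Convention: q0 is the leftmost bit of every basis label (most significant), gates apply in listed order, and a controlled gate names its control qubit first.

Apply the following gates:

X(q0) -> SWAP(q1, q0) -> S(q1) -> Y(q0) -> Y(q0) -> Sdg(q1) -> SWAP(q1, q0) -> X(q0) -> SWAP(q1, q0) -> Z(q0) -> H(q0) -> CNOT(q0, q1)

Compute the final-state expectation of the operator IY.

In the final state, IY has expectation 0. Key observation: gates 1-8 undo each other exactly, leaving only the rest of the circuit to track.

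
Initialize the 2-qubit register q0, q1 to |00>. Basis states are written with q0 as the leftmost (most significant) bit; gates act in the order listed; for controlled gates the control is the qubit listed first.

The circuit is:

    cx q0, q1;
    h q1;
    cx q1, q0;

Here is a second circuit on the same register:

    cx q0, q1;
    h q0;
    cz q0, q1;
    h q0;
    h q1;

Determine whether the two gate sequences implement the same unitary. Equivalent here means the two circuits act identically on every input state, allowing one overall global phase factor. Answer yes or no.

No, they are not equivalent — no single phase factor reconciles the two unitaries.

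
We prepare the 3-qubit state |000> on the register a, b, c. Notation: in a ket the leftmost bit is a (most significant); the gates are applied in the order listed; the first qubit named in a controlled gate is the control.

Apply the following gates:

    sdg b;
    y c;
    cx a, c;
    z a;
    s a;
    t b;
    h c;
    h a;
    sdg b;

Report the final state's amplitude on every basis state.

The final amplitudes are I/2 on |000>, -I/2 on |001>, 0 on |010>, 0 on |011>, I/2 on |100>, -I/2 on |101>, 0 on |110>, 0 on |111>.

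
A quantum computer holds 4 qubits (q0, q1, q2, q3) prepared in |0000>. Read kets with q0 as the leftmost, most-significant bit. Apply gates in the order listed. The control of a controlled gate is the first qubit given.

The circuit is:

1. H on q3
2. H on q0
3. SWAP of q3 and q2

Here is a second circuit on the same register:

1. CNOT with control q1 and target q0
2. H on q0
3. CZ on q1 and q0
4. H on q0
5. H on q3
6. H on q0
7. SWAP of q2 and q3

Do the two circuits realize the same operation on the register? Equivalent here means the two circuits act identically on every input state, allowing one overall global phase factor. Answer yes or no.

Yes — the two circuits implement the same unitary up to a global phase.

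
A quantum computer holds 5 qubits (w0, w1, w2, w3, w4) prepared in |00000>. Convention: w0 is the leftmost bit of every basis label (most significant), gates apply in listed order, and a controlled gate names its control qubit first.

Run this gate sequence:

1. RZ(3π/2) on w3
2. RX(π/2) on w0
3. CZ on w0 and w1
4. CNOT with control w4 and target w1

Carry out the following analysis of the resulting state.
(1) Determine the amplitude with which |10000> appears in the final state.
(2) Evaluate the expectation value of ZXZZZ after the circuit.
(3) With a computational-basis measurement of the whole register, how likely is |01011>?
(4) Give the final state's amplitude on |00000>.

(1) |10000> carries amplitude sqrt(2)*exp(3*I*pi/4)/2 in the final state.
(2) The expectation value of ZXZZZ is 0.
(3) Outcome |01011> occurs with probability 0.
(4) |00000> carries amplitude -sqrt(2)*exp(I*pi/4)/2 in the final state.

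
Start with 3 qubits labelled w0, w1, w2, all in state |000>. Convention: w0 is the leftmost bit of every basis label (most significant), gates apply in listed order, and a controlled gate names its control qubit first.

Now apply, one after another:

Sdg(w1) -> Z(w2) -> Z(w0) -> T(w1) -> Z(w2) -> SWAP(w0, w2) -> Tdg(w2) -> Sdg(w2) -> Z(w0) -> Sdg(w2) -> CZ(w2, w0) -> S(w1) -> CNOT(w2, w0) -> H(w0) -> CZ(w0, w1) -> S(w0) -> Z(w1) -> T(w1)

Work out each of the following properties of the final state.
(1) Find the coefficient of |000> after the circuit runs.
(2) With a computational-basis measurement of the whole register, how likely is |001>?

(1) The amplitude on |000> is sqrt(2)/2.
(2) The probability of measuring |001> is 0.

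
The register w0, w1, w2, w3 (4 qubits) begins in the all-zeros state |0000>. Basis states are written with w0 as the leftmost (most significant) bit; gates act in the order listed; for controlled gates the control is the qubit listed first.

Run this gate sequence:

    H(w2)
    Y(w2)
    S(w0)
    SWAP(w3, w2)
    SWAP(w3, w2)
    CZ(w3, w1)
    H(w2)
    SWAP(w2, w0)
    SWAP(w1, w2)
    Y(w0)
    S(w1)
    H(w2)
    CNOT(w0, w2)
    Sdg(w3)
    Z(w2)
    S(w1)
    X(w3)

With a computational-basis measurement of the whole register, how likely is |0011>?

A full measurement returns |0011> with probability 1/2.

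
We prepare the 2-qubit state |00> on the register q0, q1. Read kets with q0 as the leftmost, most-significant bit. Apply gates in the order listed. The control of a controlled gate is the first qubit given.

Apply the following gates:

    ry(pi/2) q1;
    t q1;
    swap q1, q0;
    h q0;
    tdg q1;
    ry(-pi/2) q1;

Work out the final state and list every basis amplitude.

The final amplitudes are sqrt(2)*(1 + exp(I*pi/4))/4 on |00>, sqrt(2)*(-1 - exp(I*pi/4))/4 on |01>, sqrt(2)*(1 - exp(I*pi/4))/4 on |10>, sqrt(2)*(-1 + exp(I*pi/4))/4 on |11>.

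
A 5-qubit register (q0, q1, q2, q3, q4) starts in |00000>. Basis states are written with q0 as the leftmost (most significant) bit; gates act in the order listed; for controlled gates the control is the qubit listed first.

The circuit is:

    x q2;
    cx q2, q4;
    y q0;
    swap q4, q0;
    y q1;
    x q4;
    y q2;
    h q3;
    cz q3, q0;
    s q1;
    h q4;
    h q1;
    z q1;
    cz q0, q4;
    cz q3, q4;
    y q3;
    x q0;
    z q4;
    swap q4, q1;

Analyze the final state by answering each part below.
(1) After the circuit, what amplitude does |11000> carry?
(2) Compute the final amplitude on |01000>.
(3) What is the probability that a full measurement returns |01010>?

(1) The final state's coefficient on |11000> equals 0.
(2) |01000> carries amplitude sqrt(2)*I/4 in the final state.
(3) A full measurement returns |01010> with probability 1/8.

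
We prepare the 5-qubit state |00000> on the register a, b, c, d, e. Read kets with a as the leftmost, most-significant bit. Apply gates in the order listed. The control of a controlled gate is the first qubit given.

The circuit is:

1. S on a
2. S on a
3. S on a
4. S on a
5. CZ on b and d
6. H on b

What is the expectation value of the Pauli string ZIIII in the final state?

The observable ZIIII averages to 1.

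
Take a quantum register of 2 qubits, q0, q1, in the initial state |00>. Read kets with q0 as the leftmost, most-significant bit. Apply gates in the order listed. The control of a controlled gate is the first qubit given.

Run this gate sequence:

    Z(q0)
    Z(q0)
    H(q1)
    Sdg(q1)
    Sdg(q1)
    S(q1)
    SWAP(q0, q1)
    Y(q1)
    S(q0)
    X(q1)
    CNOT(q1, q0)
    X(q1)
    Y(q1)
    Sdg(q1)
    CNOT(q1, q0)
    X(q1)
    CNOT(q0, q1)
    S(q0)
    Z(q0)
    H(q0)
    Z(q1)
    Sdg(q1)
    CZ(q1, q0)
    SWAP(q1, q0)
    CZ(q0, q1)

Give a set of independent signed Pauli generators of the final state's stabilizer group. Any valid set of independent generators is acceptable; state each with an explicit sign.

One valid set of independent stabilizer generators is -XZ, -ZX (any independent generating set of the same group is equally correct).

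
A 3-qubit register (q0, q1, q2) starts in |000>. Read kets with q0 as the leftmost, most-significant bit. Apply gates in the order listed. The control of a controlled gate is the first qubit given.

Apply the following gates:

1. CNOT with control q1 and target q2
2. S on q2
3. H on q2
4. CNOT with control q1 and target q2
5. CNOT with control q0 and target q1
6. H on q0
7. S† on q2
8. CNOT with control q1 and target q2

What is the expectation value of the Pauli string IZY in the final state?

The observable IZY averages to -1.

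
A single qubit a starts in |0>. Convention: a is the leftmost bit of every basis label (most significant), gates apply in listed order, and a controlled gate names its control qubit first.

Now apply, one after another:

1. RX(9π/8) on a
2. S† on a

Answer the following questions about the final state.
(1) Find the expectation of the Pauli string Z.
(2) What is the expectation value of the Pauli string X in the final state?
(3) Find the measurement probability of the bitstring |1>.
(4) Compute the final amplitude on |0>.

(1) The expectation value of Z is -sqrt(sqrt(2) + 2)/2.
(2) The expectation value of X is sqrt(2 - sqrt(2))/2.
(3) The probability of measuring |1> is sin(7*pi/16)**2.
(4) |0> carries amplitude -sin(pi/16) in the final state.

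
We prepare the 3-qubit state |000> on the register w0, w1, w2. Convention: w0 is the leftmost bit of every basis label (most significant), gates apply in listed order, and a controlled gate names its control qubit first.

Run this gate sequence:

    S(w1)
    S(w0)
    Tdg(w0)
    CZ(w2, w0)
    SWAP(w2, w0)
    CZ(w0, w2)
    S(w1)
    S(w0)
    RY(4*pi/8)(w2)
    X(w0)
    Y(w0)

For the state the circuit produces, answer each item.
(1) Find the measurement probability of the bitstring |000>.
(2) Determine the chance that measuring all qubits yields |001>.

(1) Outcome |000> occurs with probability 1/2.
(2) A full measurement returns |001> with probability 1/2.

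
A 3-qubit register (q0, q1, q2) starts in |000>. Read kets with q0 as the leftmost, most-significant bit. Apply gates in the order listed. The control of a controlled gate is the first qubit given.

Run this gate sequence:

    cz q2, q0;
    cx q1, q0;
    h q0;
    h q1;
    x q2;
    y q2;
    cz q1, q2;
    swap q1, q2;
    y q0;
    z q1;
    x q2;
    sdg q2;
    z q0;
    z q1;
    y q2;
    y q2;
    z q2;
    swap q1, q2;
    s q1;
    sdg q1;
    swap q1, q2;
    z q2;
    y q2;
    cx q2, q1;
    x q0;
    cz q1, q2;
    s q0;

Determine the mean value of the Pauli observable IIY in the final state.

The observable IIY averages to 0. Key observation: the block from step 16 through step 23 cancels to the identity and can be dropped.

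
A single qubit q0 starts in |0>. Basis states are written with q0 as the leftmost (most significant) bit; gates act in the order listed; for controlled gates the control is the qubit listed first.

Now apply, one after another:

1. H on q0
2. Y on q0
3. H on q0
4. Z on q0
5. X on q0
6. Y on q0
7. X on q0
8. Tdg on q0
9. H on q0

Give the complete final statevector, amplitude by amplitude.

The resulting statevector has amplitude -sqrt(2)/2 on |0>, -sqrt(2)/2 on |1>.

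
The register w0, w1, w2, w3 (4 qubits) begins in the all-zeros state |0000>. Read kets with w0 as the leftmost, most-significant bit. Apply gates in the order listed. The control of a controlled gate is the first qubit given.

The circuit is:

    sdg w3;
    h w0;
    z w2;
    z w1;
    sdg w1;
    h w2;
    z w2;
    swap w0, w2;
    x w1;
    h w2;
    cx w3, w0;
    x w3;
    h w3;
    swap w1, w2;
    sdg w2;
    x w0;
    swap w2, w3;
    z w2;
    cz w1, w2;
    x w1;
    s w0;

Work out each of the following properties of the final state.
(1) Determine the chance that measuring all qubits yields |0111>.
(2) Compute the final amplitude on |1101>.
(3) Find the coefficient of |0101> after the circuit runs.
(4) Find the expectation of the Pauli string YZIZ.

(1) The probability of measuring |0111> is 1/4.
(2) The final state's coefficient on |1101> equals 1/2.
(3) |0101> carries amplitude I/2 in the final state.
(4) In the final state, YZIZ has expectation -1.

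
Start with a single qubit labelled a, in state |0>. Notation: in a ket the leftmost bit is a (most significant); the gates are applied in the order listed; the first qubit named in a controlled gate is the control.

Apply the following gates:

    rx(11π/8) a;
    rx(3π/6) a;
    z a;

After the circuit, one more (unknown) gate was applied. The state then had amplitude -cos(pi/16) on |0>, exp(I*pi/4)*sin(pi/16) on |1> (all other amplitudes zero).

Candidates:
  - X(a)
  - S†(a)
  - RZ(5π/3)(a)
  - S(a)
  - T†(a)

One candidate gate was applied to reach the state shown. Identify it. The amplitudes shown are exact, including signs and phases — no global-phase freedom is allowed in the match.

The unique candidate consistent with the amplitudes is T†(a).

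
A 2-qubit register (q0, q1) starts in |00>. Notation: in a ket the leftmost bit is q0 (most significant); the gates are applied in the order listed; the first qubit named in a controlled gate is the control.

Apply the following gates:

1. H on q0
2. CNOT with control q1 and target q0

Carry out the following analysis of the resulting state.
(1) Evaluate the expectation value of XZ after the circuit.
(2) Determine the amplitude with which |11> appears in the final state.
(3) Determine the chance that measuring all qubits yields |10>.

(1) The expectation value of XZ is 1.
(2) The final state's coefficient on |11> equals 0.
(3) The probability of measuring |10> is 1/2.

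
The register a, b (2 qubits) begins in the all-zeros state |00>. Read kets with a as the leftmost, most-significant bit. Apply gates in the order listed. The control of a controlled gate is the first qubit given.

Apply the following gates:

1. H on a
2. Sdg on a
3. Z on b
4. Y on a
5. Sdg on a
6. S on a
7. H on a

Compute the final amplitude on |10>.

The final state's coefficient on |10> equals -1/2 - I/2.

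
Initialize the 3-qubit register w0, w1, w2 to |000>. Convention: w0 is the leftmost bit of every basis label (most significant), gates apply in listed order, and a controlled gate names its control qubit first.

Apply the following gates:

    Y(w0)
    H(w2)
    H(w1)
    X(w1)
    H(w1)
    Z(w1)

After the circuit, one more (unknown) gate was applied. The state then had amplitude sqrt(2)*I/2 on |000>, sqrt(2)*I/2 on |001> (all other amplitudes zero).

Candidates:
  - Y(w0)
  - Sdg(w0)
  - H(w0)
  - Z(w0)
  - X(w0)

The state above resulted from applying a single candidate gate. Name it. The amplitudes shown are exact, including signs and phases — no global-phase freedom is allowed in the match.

It was X(w0) that produced the state shown. Key observation: steps 3-6 multiply out to the identity, so the circuit reduces to the remaining gates.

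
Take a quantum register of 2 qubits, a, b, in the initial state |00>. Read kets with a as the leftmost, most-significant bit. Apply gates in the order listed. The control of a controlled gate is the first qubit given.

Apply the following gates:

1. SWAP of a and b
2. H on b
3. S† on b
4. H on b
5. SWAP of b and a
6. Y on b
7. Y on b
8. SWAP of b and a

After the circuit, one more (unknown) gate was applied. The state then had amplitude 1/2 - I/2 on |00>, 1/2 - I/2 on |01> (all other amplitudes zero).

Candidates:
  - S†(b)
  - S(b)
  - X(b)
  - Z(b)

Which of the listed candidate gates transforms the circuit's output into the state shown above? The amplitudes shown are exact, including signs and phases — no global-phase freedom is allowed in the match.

The unique candidate consistent with the amplitudes is S†(b).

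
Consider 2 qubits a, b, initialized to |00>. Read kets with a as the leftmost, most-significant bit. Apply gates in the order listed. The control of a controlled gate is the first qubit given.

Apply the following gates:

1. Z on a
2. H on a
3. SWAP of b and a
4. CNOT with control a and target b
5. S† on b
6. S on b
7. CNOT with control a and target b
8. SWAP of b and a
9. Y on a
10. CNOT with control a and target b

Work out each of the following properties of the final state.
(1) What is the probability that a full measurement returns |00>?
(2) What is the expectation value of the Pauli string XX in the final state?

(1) Outcome |00> occurs with probability 1/2. Key observation: the block from step 4 through step 7 cancels to the identity and can be dropped.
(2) In the final state, XX has expectation -1.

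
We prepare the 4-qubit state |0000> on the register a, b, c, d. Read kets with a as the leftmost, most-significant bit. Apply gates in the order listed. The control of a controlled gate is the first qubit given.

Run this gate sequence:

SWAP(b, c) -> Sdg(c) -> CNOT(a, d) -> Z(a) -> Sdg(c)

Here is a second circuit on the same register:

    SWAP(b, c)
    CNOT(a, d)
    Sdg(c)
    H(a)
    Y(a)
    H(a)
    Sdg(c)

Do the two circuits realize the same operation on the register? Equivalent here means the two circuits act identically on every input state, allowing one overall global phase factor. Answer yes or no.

No — the two circuits implement different unitaries, even allowing a global phase.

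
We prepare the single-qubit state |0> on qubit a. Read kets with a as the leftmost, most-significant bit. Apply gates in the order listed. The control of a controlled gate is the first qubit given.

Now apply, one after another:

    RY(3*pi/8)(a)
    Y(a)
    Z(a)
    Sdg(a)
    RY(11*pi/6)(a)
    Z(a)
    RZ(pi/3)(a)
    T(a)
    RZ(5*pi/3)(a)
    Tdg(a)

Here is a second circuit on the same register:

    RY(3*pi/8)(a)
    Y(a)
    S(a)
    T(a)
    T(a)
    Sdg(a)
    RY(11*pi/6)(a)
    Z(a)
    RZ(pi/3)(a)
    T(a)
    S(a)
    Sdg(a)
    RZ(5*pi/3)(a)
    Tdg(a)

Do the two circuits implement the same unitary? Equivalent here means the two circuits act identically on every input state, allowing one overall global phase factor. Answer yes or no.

Yes, they are equivalent — the unitaries differ by at most a global phase.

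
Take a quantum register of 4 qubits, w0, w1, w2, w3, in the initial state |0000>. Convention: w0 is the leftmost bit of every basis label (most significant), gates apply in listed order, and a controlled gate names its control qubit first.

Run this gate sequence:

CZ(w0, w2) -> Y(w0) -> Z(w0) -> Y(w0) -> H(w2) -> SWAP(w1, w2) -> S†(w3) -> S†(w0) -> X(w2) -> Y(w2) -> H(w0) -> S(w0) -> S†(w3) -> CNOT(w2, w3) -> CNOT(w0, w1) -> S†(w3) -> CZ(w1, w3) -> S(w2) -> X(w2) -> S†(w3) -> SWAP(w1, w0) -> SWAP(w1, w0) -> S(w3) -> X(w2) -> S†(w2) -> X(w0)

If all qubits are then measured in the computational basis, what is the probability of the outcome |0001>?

A full measurement returns |0001> with probability 0. Key observation: steps 18-25 multiply out to the identity, so the circuit reduces to the remaining gates.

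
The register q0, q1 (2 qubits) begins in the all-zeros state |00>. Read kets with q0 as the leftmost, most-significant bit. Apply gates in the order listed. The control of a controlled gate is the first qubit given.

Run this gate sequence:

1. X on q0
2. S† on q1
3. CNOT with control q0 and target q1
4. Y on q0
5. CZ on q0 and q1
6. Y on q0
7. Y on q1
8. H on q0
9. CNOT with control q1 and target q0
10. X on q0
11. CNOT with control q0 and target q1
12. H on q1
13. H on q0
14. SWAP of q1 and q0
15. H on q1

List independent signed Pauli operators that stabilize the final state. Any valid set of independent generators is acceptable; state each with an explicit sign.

One valid set of independent stabilizer generators is +XZ, -ZX (any independent generating set of the same group is equally correct).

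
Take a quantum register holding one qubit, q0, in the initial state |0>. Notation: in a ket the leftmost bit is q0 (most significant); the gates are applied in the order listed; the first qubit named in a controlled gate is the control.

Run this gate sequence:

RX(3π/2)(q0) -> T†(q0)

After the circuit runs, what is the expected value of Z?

The observable Z averages to 0.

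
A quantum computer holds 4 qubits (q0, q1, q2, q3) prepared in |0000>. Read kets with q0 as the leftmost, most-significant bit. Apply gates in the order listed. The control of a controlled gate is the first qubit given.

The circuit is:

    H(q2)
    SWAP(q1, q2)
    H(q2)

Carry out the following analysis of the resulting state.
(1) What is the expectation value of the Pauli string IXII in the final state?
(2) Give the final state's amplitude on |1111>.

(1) In the final state, IXII has expectation 1.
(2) The final state's coefficient on |1111> equals 0.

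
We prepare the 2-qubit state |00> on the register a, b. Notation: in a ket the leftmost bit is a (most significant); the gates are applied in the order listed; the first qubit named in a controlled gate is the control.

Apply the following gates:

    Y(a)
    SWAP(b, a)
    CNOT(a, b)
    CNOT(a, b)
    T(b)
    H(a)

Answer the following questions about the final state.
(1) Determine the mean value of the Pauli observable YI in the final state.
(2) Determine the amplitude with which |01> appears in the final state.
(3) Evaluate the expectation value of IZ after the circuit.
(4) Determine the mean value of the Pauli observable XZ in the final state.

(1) In the final state, YI has expectation 0.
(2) The final state's coefficient on |01> equals sqrt(2)*exp(3*I*pi/4)/2.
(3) The expectation value of IZ is -1.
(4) The expectation value of XZ is -1.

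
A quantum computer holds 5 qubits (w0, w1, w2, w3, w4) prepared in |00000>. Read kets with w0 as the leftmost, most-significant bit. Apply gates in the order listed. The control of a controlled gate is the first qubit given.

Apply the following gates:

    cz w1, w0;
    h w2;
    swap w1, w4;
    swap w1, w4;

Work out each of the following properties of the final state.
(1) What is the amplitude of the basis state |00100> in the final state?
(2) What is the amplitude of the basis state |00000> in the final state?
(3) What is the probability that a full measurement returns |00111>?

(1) The amplitude on |00100> is sqrt(2)/2. Key observation: steps 3-4 multiply out to the identity, so the circuit reduces to the remaining gates.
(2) |00000> carries amplitude sqrt(2)/2 in the final state.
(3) A full measurement returns |00111> with probability 0.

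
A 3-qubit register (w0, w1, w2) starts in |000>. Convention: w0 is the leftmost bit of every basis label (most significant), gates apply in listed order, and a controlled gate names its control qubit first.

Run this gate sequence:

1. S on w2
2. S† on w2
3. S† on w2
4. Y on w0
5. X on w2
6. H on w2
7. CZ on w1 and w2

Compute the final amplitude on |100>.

The amplitude on |100> is sqrt(2)*I/2. Key observation: steps 1-2 multiply out to the identity, so the circuit reduces to the remaining gates.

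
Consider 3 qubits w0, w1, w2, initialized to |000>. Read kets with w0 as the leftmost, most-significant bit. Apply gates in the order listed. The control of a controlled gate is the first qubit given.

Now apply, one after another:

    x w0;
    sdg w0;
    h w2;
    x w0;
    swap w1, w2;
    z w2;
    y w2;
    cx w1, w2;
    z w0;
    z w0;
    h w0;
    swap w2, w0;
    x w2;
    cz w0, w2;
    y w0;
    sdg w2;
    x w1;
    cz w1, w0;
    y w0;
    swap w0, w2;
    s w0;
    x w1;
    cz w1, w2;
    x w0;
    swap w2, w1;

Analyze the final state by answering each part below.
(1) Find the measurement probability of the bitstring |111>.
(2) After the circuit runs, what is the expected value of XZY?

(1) A full measurement returns |111> with probability 0.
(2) The observable XZY averages to 0.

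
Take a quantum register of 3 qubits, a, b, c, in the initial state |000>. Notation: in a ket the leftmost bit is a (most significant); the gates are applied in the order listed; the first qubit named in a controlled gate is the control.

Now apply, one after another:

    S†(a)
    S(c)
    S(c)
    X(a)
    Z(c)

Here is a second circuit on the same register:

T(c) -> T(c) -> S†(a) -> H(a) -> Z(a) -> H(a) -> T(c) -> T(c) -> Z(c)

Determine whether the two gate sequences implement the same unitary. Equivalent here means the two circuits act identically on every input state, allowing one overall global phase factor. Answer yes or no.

Yes — the two circuits implement the same unitary up to a global phase.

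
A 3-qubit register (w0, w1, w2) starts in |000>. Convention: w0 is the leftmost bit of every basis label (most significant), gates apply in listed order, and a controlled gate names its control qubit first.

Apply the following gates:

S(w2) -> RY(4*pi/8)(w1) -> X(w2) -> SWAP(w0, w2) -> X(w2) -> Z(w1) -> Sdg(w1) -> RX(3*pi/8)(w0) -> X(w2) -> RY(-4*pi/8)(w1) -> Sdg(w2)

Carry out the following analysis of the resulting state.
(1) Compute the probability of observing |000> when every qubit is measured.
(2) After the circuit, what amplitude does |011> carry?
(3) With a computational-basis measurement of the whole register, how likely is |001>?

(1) A full measurement returns |000> with probability 1/4 - sqrt(2 - sqrt(2))/8.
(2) The amplitude on |011> is 0.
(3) A full measurement returns |001> with probability 0.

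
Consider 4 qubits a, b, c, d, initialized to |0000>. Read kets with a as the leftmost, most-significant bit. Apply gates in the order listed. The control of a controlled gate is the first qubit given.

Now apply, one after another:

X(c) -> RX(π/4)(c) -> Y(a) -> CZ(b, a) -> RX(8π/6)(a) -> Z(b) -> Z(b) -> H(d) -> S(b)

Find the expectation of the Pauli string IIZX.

The observable IIZX averages to -sqrt(2)/2.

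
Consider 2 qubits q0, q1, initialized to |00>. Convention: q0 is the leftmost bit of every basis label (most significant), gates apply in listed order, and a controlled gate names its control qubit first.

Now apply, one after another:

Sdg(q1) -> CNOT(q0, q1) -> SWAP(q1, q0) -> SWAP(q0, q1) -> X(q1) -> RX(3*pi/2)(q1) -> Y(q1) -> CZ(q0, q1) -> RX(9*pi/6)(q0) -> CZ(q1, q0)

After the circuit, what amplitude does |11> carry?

The final state's coefficient on |11> equals I/2.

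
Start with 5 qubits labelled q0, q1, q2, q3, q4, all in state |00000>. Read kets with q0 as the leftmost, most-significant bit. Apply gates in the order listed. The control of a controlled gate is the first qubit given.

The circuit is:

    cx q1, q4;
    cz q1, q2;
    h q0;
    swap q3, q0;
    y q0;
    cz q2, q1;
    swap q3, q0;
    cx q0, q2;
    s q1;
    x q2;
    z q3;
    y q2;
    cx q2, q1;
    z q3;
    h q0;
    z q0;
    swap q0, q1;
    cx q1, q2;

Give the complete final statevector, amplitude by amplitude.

The resulting statevector has amplitude 1/2 on |00010>, -1/2 on |01110>, -1/2 on |10110>, -1/2 on |11010>, and 0 on every other basis state.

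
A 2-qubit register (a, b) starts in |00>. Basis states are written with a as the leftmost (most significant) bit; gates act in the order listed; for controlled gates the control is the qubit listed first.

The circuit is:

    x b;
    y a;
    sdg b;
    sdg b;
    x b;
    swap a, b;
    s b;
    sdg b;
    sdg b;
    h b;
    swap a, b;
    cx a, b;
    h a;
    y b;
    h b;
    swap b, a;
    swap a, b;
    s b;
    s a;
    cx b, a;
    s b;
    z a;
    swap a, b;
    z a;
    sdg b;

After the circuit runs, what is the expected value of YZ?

The observable YZ averages to -1.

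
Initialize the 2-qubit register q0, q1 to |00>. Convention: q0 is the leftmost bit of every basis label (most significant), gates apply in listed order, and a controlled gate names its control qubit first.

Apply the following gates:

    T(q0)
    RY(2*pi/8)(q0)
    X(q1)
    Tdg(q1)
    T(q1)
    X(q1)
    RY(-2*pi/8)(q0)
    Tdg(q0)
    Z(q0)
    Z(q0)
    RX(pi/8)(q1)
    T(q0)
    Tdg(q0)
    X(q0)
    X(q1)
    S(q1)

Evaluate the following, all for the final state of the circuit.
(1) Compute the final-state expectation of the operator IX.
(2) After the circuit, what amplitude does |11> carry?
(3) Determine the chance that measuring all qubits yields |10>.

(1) In the final state, IX has expectation -sqrt(2 - sqrt(2))/2. Key observation: the block from step 2 through step 7 cancels to the identity and can be dropped.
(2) The final state's coefficient on |11> equals I*cos(pi/16).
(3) The probability of measuring |10> is sin(pi/16)**2.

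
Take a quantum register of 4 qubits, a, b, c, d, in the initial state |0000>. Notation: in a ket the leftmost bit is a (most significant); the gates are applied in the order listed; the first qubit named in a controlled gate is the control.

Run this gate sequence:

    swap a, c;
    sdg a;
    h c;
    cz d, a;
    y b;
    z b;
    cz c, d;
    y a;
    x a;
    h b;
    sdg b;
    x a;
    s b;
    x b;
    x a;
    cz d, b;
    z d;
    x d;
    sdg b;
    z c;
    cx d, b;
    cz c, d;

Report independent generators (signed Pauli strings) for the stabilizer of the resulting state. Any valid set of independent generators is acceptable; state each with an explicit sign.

The stabilizer group can be generated by -IYII, +IIXI, +ZIII, -IIIZ, among other valid generating sets.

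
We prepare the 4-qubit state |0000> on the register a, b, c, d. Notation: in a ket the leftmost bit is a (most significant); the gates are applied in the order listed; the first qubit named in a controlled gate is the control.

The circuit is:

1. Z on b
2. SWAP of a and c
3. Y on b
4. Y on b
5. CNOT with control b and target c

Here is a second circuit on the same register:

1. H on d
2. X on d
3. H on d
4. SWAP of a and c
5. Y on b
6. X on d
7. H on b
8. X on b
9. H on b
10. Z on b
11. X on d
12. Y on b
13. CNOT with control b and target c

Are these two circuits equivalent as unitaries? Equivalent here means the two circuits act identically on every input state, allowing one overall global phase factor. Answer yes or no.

No — the two circuits implement different unitaries, even allowing a global phase.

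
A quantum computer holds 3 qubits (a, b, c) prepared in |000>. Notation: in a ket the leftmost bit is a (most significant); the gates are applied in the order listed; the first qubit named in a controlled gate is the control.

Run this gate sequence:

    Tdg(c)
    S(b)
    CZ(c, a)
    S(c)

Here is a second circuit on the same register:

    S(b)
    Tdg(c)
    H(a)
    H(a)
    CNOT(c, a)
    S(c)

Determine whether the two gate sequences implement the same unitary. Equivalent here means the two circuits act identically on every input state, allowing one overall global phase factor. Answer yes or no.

No, they are not equivalent — no single phase factor reconciles the two unitaries.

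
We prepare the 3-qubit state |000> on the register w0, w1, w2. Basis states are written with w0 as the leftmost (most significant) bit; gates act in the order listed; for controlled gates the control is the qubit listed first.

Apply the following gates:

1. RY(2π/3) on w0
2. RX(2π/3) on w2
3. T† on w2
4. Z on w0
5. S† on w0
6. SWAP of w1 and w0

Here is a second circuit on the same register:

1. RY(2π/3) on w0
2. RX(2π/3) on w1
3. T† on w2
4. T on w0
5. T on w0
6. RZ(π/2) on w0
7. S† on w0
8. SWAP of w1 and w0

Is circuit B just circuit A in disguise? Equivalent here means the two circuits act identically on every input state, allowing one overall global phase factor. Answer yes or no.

No, they are not equivalent — no single phase factor reconciles the two unitaries.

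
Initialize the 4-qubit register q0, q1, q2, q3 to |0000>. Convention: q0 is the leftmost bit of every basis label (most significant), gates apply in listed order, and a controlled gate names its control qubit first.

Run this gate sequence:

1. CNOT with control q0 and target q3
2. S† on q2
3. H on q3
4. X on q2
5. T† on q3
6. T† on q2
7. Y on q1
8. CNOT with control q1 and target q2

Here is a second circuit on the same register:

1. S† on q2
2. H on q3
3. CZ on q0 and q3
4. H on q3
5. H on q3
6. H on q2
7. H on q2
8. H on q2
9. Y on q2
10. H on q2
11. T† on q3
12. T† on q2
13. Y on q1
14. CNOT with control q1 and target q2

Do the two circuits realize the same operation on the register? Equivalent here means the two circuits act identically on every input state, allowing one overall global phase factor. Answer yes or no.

No — the two circuits implement different unitaries, even allowing a global phase.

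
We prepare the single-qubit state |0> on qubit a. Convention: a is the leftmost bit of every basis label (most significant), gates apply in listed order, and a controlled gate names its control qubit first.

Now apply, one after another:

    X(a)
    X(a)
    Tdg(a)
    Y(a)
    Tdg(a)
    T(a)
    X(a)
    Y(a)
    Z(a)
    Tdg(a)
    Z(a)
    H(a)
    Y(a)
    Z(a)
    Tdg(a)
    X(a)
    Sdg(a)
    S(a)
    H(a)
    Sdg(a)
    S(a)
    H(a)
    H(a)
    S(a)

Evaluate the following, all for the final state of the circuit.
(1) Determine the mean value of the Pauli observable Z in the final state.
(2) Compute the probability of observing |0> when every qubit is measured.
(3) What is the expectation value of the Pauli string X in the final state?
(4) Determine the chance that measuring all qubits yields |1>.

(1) The expectation value of Z is -sqrt(2)/2. Key observation: steps 19-22 multiply out to the identity, so the circuit reduces to the remaining gates.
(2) Outcome |0> occurs with probability 1/2 - sqrt(2)/4.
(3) In the final state, X has expectation -sqrt(2)/2.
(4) Outcome |1> occurs with probability sqrt(2)/4 + 1/2.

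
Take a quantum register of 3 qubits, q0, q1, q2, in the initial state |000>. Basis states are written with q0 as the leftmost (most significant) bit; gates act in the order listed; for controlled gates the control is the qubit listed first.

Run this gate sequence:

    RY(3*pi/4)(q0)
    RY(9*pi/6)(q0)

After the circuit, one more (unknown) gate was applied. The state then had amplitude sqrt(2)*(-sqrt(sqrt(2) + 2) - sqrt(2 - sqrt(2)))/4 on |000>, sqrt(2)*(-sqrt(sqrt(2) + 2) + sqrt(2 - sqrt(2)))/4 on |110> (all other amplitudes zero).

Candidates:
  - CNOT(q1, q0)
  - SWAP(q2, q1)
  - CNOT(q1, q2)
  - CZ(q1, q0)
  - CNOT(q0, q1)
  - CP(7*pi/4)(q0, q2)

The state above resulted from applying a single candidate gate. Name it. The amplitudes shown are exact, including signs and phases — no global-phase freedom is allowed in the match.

The applied gate was CNOT(q0, q1).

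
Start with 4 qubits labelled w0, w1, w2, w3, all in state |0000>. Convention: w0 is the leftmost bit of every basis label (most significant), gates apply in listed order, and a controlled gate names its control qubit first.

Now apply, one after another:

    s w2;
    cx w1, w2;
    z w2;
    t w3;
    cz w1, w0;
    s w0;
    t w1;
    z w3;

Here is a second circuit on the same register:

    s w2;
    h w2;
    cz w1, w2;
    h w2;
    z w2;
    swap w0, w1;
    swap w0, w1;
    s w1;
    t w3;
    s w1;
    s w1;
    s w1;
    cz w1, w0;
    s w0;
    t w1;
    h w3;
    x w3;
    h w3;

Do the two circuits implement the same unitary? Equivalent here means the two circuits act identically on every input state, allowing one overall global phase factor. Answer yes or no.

Yes: on every input state the two circuits agree up to one overall phase factor.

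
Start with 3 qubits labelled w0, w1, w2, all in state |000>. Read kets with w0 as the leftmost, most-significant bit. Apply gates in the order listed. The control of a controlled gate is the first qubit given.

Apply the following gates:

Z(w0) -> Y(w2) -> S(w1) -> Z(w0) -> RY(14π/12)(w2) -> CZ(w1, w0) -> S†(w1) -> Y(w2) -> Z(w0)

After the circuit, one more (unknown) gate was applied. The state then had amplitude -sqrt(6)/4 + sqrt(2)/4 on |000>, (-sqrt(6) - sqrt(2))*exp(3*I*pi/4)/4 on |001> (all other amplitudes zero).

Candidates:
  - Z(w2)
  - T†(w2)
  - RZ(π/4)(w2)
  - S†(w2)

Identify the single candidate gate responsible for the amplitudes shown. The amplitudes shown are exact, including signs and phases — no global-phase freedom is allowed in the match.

The unique candidate consistent with the amplitudes is T†(w2).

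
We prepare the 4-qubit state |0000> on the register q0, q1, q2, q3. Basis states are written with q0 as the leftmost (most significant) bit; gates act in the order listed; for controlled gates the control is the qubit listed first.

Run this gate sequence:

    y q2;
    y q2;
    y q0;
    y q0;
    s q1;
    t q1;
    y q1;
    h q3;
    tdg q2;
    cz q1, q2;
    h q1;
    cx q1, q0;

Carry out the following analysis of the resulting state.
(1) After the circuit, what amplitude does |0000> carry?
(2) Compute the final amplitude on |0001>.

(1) The final state's coefficient on |0000> equals I/2.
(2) |0001> carries amplitude I/2 in the final state.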